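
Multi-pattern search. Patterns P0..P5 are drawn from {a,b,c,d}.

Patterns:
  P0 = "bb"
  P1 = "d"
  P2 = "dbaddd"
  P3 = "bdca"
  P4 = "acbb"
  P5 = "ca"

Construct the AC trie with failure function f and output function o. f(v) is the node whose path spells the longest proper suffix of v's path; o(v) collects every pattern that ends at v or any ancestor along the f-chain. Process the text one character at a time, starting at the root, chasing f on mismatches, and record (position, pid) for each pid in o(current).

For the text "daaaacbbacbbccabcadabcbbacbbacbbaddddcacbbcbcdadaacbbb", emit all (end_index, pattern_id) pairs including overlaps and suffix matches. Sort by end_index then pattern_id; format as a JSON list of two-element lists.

Construct AC machine:
Trie (insert patterns):
  0='ε' goto a→12 b→1 c→16 d→3
  1='b' goto b→2 d→9
  2='bb' goto ·  [P0 ends]
  3='d' goto b→4  [P1 ends]
  4='db' goto a→5
  5='dba' goto d→6
  6='dbad' goto d→7
  7='dbadd' goto d→8
  8='dbaddd' goto ·  [P2 ends]
  9='bd' goto c→10
  10='bdc' goto a→11
  11='bdca' goto ·  [P3 ends]
  12='a' goto c→13
  13='ac' goto b→14
  14='acb' goto b→15
  15='acbb' goto ·  [P4 ends]
  16='c' goto a→17
  17='ca' goto ·  [P5 ends]

Failure links (BFS by depth):
  n1('b'): parent n0 fail=0; on 'b' 0 → fail=0;  out ∅∪∅=∅
  n3('d'): parent n0 fail=0; on 'd' 0 → fail=0;  out {1}∪∅={1}
  n12('a'): parent n0 fail=0; on 'a' 0 → fail=0;  out ∅∪∅=∅
  n16('c'): parent n0 fail=0; on 'c' 0 → fail=0;  out ∅∪∅=∅
  n2('bb'): parent n1 fail=0; on 'b' 0 → fail=1;  out {0}∪∅={0}
  n4('db'): parent n3 fail=0; on 'b' 0 → fail=1;  out ∅∪∅=∅
  n9('bd'): parent n1 fail=0; on 'd' 0 → fail=3;  out ∅∪{1}={1}
  n13('ac'): parent n12 fail=0; on 'c' 0 → fail=16;  out ∅∪∅=∅
  n17('ca'): parent n16 fail=0; on 'a' 0 → fail=12;  out {5}∪∅={5}
  n5('dba'): parent n4 fail=1; on 'a' 1→0 → fail=12;  out ∅∪∅=∅
  n10('bdc'): parent n9 fail=3; on 'c' 3→0 → fail=16;  out ∅∪∅=∅
  n14('acb'): parent n13 fail=16; on 'b' 16→0 → fail=1;  out ∅∪∅=∅
  n6('dbad'): parent n5 fail=12; on 'd' 12→0 → fail=3;  out ∅∪{1}={1}
  n11('bdca'): parent n10 fail=16; on 'a' 16 → fail=17;  out {3}∪{5}={3,5}
  n15('acbb'): parent n14 fail=1; on 'b' 1 → fail=2;  out {4}∪{0}={0,4}
  n7('dbadd'): parent n6 fail=3; on 'd' 3→0 → fail=3;  out ∅∪{1}={1}
  n8('dbaddd'): parent n7 fail=3; on 'd' 3→0 → fail=3;  out {2}∪{1}={1,2}

Text stream:
[0] read 'd'  n0⇒n3  → match P1@[0:0]
[1] read 'a'  n3⇒n12 ·f
[2] read 'a'  n12⇒n12 ·f
[3] read 'a'  n12⇒n12 ·f
[4] read 'a'  n12⇒n12 ·f
[5] read 'c'  n12⇒n13
[6] read 'b'  n13⇒n14
[7] read 'b'  n14⇒n15  → match P0@[6:7],P4@[4:7]
[8] read 'a'  n15⇒n12 ·f
[9] read 'c'  n12⇒n13
[10] read 'b'  n13⇒n14
[11] read 'b'  n14⇒n15  → match P0@[10:11],P4@[8:11]
[12] read 'c'  n15⇒n16 ·f
[13] read 'c'  n16⇒n16 ·f
[14] read 'a'  n16⇒n17  → match P5@[13:14]
[15] read 'b'  n17⇒n1 ·f
[16] read 'c'  n1⇒n16 ·f
[17] read 'a'  n16⇒n17  → match P5@[16:17]
[18] read 'd'  n17⇒n3 ·f  → match P1@[18:18]
[19] read 'a'  n3⇒n12 ·f
[20] read 'b'  n12⇒n1 ·f
[21] read 'c'  n1⇒n16 ·f
[22] read 'b'  n16⇒n1 ·f
[23] read 'b'  n1⇒n2  → match P0@[22:23]
[24] read 'a'  n2⇒n12 ·f
[25] read 'c'  n12⇒n13
[26] read 'b'  n13⇒n14
[27] read 'b'  n14⇒n15  → match P0@[26:27],P4@[24:27]
[28] read 'a'  n15⇒n12 ·f
[29] read 'c'  n12⇒n13
[30] read 'b'  n13⇒n14
[31] read 'b'  n14⇒n15  → match P0@[30:31],P4@[28:31]
[32] read 'a'  n15⇒n12 ·f
[33] read 'd'  n12⇒n3 ·f  → match P1@[33:33]
[34] read 'd'  n3⇒n3 ·f  → match P1@[34:34]
[35] read 'd'  n3⇒n3 ·f  → match P1@[35:35]
[36] read 'd'  n3⇒n3 ·f  → match P1@[36:36]
[37] read 'c'  n3⇒n16 ·f
[38] read 'a'  n16⇒n17  → match P5@[37:38]
[39] read 'c'  n17⇒n13 ·f
[40] read 'b'  n13⇒n14
[41] read 'b'  n14⇒n15  → match P0@[40:41],P4@[38:41]
[42] read 'c'  n15⇒n16 ·f
[43] read 'b'  n16⇒n1 ·f
[44] read 'c'  n1⇒n16 ·f
[45] read 'd'  n16⇒n3 ·f  → match P1@[45:45]
[46] read 'a'  n3⇒n12 ·f
[47] read 'd'  n12⇒n3 ·f  → match P1@[47:47]
[48] read 'a'  n3⇒n12 ·f
[49] read 'a'  n12⇒n12 ·f
[50] read 'c'  n12⇒n13
[51] read 'b'  n13⇒n14
[52] read 'b'  n14⇒n15  → match P0@[51:52],P4@[49:52]
[53] read 'b'  n15⇒n2 ·f  → match P0@[52:53]

Result: [[0,1],[7,0],[7,4],[11,0],[11,4],[14,5],[17,5],[18,1],[23,0],[27,0],[27,4],[31,0],[31,4],[33,1],[34,1],[35,1],[36,1],[38,5],[41,0],[41,4],[45,1],[47,1],[52,0],[52,4],[53,0]]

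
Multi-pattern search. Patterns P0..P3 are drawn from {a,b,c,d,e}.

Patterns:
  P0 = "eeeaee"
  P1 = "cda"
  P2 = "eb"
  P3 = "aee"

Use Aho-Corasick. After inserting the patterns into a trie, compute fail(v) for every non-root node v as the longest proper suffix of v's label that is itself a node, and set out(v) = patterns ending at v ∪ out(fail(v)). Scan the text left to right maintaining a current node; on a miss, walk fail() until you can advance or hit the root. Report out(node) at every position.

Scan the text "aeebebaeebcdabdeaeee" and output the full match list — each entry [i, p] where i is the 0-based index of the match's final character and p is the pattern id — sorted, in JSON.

Build:
Trie nodes:
  0='ε' goto a→11 c→7 e→1
  1='e' goto b→10 e→2
  2='ee' goto e→3
  3='eee' goto a→4
  4='eeea' goto e→5
  5='eeeae' goto e→6
  6='eeeaee' goto ·  ←P0
  7='c' goto d→8
  8='cd' goto a→9
  9='cda' goto ·  ←P1
  10='eb' goto ·  ←P2
  11='a' goto e→12
  12='ae' goto e→13
  13='aee' goto ·  ←P3

BFS fail/out derivation:
  n1('e'): parent n0 fail=0; on 'e' 0 → fail=0;  out ∅∪∅=∅
  n7('c'): parent n0 fail=0; on 'c' 0 → fail=0;  out ∅∪∅=∅
  n11('a'): parent n0 fail=0; on 'a' 0 → fail=0;  out ∅∪∅=∅
  n2('ee'): parent n1 fail=0; on 'e' 0 → fail=1;  out ∅∪∅=∅
  n8('cd'): parent n7 fail=0; on 'd' 0 → fail=0;  out ∅∪∅=∅
  n10('eb'): parent n1 fail=0; on 'b' 0 → fail=0;  out {2}∪∅={2}
  n12('ae'): parent n11 fail=0; on 'e' 0 → fail=1;  out ∅∪∅=∅
  n3('eee'): parent n2 fail=1; on 'e' 1 → fail=2;  out ∅∪∅=∅
  n9('cda'): parent n8 fail=0; on 'a' 0 → fail=11;  out {1}∪∅={1}
  n13('aee'): parent n12 fail=1; on 'e' 1 → fail=2;  out {3}∪∅={3}
  n4('eeea'): parent n3 fail=2; on 'a' 2→1→0 → fail=11;  out ∅∪∅=∅
  n5('eeeae'): parent n4 fail=11; on 'e' 11 → fail=12;  out ∅∪∅=∅
  n6('eeeaee'): parent n5 fail=12; on 'e' 12 → fail=13;  out {0}∪{3}={0,3}

Scan:
pos 0 'a': at 11
pos 1 'e': at 12
pos 2 'e': at 13  → match P3@[0:2]
pos 3 'b': at 10 ·f  → match P2@[2:3]
pos 4 'e': at 1 ·f
pos 5 'b': at 10  → match P2@[4:5]
pos 6 'a': at 11 ·f
pos 7 'e': at 12
pos 8 'e': at 13  → match P3@[6:8]
pos 9 'b': at 10 ·f  → match P2@[8:9]
pos 10 'c': at 7 ·f
pos 11 'd': at 8
pos 12 'a': at 9  → match P1@[10:12]
pos 13 'b': at 0 ·f
pos 14 'd': at 0
pos 15 'e': at 1
pos 16 'a': at 11 ·f
pos 17 'e': at 12
pos 18 'e': at 13  → match P3@[16:18]
pos 19 'e': at 3 ·f

All matches (sorted): [[2,3],[3,2],[5,2],[8,3],[9,2],[12,1],[18,3]]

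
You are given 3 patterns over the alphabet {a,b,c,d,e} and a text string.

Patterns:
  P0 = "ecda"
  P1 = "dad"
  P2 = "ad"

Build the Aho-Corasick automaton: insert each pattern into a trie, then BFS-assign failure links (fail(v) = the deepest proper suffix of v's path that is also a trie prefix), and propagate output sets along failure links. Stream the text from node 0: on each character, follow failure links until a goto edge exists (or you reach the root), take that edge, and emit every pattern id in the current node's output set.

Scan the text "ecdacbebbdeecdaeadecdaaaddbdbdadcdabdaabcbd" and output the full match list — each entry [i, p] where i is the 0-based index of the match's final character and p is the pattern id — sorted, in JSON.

Build:
Trie nodes:
  n0 'ε': a→8 d→5 e→1
  n1 'e': c→2
  n2 'ec': d→3
  n3 'ecd': a→4
  n4 'ecda': ·  ←P0
  n5 'd': a→6
  n6 'da': d→7
  n7 'dad': ·  ←P1
  n8 'a': d→9
  n9 'ad': ·  ←P2

Failure links (BFS by depth):
  n1('e'): parent n0 fail=0; on 'e' 0 → fail=0;  out ∅∪∅=∅
  n5('d'): parent n0 fail=0; on 'd' 0 → fail=0;  out ∅∪∅=∅
  n8('a'): parent n0 fail=0; on 'a' 0 → fail=0;  out ∅∪∅=∅
  n2('ec'): parent n1 fail=0; on 'c' 0 → fail=0;  out ∅∪∅=∅
  n6('da'): parent n5 fail=0; on 'a' 0 → fail=8;  out ∅∪∅=∅
  n9('ad'): parent n8 fail=0; on 'd' 0 → fail=5;  out {2}∪∅={2}
  n3('ecd'): parent n2 fail=0; on 'd' 0 → fail=5;  out ∅∪∅=∅
  n7('dad'): parent n6 fail=8; on 'd' 8 → fail=9;  out {1}∪{2}={1,2}
  n4('ecda'): parent n3 fail=5; on 'a' 5 → fail=6;  out {0}∪∅={0}

Run:
[0] read 'e'  n0⇒n1
[1] read 'c'  n1⇒n2
[2] read 'd'  n2⇒n3
[3] read 'a'  n3⇒n4  emit P0@[0:3]
[4] read 'c'  n4⇒n0 (fail-walked)
[5] read 'b'  n0⇒n0
[6] read 'e'  n0⇒n1
[7] read 'b'  n1⇒n0 (fail-walked)
[8] read 'b'  n0⇒n0
[9] read 'd'  n0⇒n5
[10] read 'e'  n5⇒n1 (fail-walked)
[11] read 'e'  n1⇒n1 (fail-walked)
[12] read 'c'  n1⇒n2
[13] read 'd'  n2⇒n3
[14] read 'a'  n3⇒n4  emit P0@[11:14]
[15] read 'e'  n4⇒n1 (fail-walked)
[16] read 'a'  n1⇒n8 (fail-walked)
[17] read 'd'  n8⇒n9  emit P2@[16:17]
[18] read 'e'  n9⇒n1 (fail-walked)
[19] read 'c'  n1⇒n2
[20] read 'd'  n2⇒n3
[21] read 'a'  n3⇒n4  emit P0@[18:21]
[22] read 'a'  n4⇒n8 (fail-walked)
[23] read 'a'  n8⇒n8 (fail-walked)
[24] read 'd'  n8⇒n9  emit P2@[23:24]
[25] read 'd'  n9⇒n5 (fail-walked)
[26] read 'b'  n5⇒n0 (fail-walked)
[27] read 'd'  n0⇒n5
[28] read 'b'  n5⇒n0 (fail-walked)
[29] read 'd'  n0⇒n5
[30] read 'a'  n5⇒n6
[31] read 'd'  n6⇒n7  emit P1@[29:31],P2@[30:31]
[32] read 'c'  n7⇒n0 (fail-walked)
[33] read 'd'  n0⇒n5
[34] read 'a'  n5⇒n6
[35] read 'b'  n6⇒n0 (fail-walked)
[36] read 'd'  n0⇒n5
[37] read 'a'  n5⇒n6
[38] read 'a'  n6⇒n8 (fail-walked)
[39] read 'b'  n8⇒n0 (fail-walked)
[40] read 'c'  n0⇒n0
[41] read 'b'  n0⇒n0
[42] read 'd'  n0⇒n5

Matches: [[3,0],[14,0],[17,2],[21,0],[24,2],[31,1],[31,2]]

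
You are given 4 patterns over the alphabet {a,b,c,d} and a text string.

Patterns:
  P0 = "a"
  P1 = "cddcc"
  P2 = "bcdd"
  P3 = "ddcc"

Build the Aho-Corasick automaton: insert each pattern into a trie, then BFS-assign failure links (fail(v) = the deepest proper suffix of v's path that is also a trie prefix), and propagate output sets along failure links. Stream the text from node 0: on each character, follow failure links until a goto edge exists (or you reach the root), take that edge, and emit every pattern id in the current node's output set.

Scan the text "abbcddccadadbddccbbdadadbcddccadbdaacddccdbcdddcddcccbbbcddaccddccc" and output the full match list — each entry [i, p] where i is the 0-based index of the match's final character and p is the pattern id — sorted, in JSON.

Build:
Trie (insert patterns):
  n0 'ε': a→1 b→7 c→2 d→11
  n1 'a': ·  [P0 ends]
  n2 'c': d→3
  n3 'cd': d→4
  n4 'cdd': c→5
  n5 'cddc': c→6
  n6 'cddcc': ·  [P1 ends]
  n7 'b': c→8
  n8 'bc': d→9
  n9 'bcd': d→10
  n10 'bcdd': ·  [P2 ends]
  n11 'd': d→12
  n12 'dd': c→13
  n13 'ddc': c→14
  n14 'ddcc': ·  [P3 ends]

BFS fail/out derivation:
  fail(1) 'a': from fail(0)=0 chase 'a': 0 ⇒ 0;  out={0}∪out(0)={0}
  fail(2) 'c': from fail(0)=0 chase 'c': 0 ⇒ 0;  out=∅∪out(0)=∅
  fail(7) 'b': from fail(0)=0 chase 'b': 0 ⇒ 0;  out=∅∪out(0)=∅
  fail(11) 'd': from fail(0)=0 chase 'd': 0 ⇒ 0;  out=∅∪out(0)=∅
  fail(3) 'cd': from fail(2)=0 chase 'd': 0 ⇒ 11;  out=∅∪out(11)=∅
  fail(8) 'bc': from fail(7)=0 chase 'c': 0 ⇒ 2;  out=∅∪out(2)=∅
  fail(12) 'dd': from fail(11)=0 chase 'd': 0 ⇒ 11;  out=∅∪out(11)=∅
  fail(4) 'cdd': from fail(3)=11 chase 'd': 11 ⇒ 12;  out=∅∪out(12)=∅
  fail(9) 'bcd': from fail(8)=2 chase 'd': 2 ⇒ 3;  out=∅∪out(3)=∅
  fail(13) 'ddc': from fail(12)=11 chase 'c': 11→0 ⇒ 2;  out=∅∪out(2)=∅
  fail(5) 'cddc': from fail(4)=12 chase 'c': 12 ⇒ 13;  out=∅∪out(13)=∅
  fail(10) 'bcdd': from fail(9)=3 chase 'd': 3 ⇒ 4;  out={2}∪out(4)={2}
  fail(14) 'ddcc': from fail(13)=2 chase 'c': 2→0 ⇒ 2;  out={3}∪out(2)={3}
  fail(6) 'cddcc': from fail(5)=13 chase 'c': 13 ⇒ 14;  out={1}∪out(14)={1,3}

Run:
i=0 'a': node 0→1  ** P0@[0:0]
i=1 'b': node 1→7 (fail-walked)
i=2 'b': node 7→7 (fail-walked)
i=3 'c': node 7→8
i=4 'd': node 8→9
i=5 'd': node 9→10  ** P2@[2:5]
i=6 'c': node 10→5 (fail-walked)
i=7 'c': node 5→6  ** P1@[3:7],P3@[4:7]
i=8 'a': node 6→1 (fail-walked)  ** P0@[8:8]
i=9 'd': node 1→11 (fail-walked)
i=10 'a': node 11→1 (fail-walked)  ** P0@[10:10]
i=11 'd': node 1→11 (fail-walked)
i=12 'b': node 11→7 (fail-walked)
i=13 'd': node 7→11 (fail-walked)
i=14 'd': node 11→12
i=15 'c': node 12→13
i=16 'c': node 13→14  ** P3@[13:16]
i=17 'b': node 14→7 (fail-walked)
i=18 'b': node 7→7 (fail-walked)
i=19 'd': node 7→11 (fail-walked)
i=20 'a': node 11→1 (fail-walked)  ** P0@[20:20]
i=21 'd': node 1→11 (fail-walked)
i=22 'a': node 11→1 (fail-walked)  ** P0@[22:22]
i=23 'd': node 1→11 (fail-walked)
i=24 'b': node 11→7 (fail-walked)
i=25 'c': node 7→8
i=26 'd': node 8→9
i=27 'd': node 9→10  ** P2@[24:27]
i=28 'c': node 10→5 (fail-walked)
i=29 'c': node 5→6  ** P1@[25:29],P3@[26:29]
i=30 'a': node 6→1 (fail-walked)  ** P0@[30:30]
i=31 'd': node 1→11 (fail-walked)
i=32 'b': node 11→7 (fail-walked)
i=33 'd': node 7→11 (fail-walked)
i=34 'a': node 11→1 (fail-walked)  ** P0@[34:34]
i=35 'a': node 1→1 (fail-walked)  ** P0@[35:35]
i=36 'c': node 1→2 (fail-walked)
i=37 'd': node 2→3
i=38 'd': node 3→4
i=39 'c': node 4→5
i=40 'c': node 5→6  ** P1@[36:40],P3@[37:40]
i=41 'd': node 6→3 (fail-walked)
i=42 'b': node 3→7 (fail-walked)
i=43 'c': node 7→8
i=44 'd': node 8→9
i=45 'd': node 9→10  ** P2@[42:45]
i=46 'd': node 10→12 (fail-walked)
i=47 'c': node 12→13
i=48 'd': node 13→3 (fail-walked)
i=49 'd': node 3→4
i=50 'c': node 4→5
i=51 'c': node 5→6  ** P1@[47:51],P3@[48:51]
i=52 'c': node 6→2 (fail-walked)
i=53 'b': node 2→7 (fail-walked)
i=54 'b': node 7→7 (fail-walked)
i=55 'b': node 7→7 (fail-walked)
i=56 'c': node 7→8
i=57 'd': node 8→9
i=58 'd': node 9→10  ** P2@[55:58]
i=59 'a': node 10→1 (fail-walked)  ** P0@[59:59]
i=60 'c': node 1→2 (fail-walked)
i=61 'c': node 2→2 (fail-walked)
i=62 'd': node 2→3
i=63 'd': node 3→4
i=64 'c': node 4→5
i=65 'c': node 5→6  ** P1@[61:65],P3@[62:65]
i=66 'c': node 6→2 (fail-walked)

All matches (sorted): [[0,0],[5,2],[7,1],[7,3],[8,0],[10,0],[16,3],[20,0],[22,0],[27,2],[29,1],[29,3],[30,0],[34,0],[35,0],[40,1],[40,3],[45,2],[51,1],[51,3],[58,2],[59,0],[65,1],[65,3]]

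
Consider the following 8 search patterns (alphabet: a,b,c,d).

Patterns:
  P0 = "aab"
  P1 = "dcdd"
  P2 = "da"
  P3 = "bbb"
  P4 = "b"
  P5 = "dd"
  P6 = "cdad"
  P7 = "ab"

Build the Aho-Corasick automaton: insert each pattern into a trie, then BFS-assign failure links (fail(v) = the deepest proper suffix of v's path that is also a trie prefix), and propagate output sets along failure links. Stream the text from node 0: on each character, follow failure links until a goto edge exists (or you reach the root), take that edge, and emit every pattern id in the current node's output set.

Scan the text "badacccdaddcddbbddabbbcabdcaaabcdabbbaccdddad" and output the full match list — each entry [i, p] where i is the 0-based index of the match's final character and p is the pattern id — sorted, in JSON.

Build automaton:
Trie (insert patterns):
  0='ε' goto a→1 b→9 c→13 d→4
  1='a' goto a→2 b→17
  2='aa' goto b→3
  3='aab' goto ·  [P0 ends]
  4='d' goto a→8 c→5 d→12
  5='dc' goto d→6
  6='dcd' goto d→7
  7='dcdd' goto ·  [P1 ends]
  8='da' goto ·  [P2 ends]
  9='b' goto b→10  [P4 ends]
  10='bb' goto b→11
  11='bbb' goto ·  [P3 ends]
  12='dd' goto ·  [P5 ends]
  13='c' goto d→14
  14='cd' goto a→15
  15='cda' goto d→16
  16='cdad' goto ·  [P6 ends]
  17='ab' goto ·  [P7 ends]

BFS fail/out derivation:
  n1('a'): parent n0 fail=0; on 'a' 0 → fail=0;  out ∅∪∅=∅
  n4('d'): parent n0 fail=0; on 'd' 0 → fail=0;  out ∅∪∅=∅
  n9('b'): parent n0 fail=0; on 'b' 0 → fail=0;  out {4}∪∅={4}
  n13('c'): parent n0 fail=0; on 'c' 0 → fail=0;  out ∅∪∅=∅
  n2('aa'): parent n1 fail=0; on 'a' 0 → fail=1;  out ∅∪∅=∅
  n5('dc'): parent n4 fail=0; on 'c' 0 → fail=13;  out ∅∪∅=∅
  n8('da'): parent n4 fail=0; on 'a' 0 → fail=1;  out {2}∪∅={2}
  n10('bb'): parent n9 fail=0; on 'b' 0 → fail=9;  out ∅∪{4}={4}
  n12('dd'): parent n4 fail=0; on 'd' 0 → fail=4;  out {5}∪∅={5}
  n14('cd'): parent n13 fail=0; on 'd' 0 → fail=4;  out ∅∪∅=∅
  n17('ab'): parent n1 fail=0; on 'b' 0 → fail=9;  out {7}∪{4}={4,7}
  n3('aab'): parent n2 fail=1; on 'b' 1 → fail=17;  out {0}∪{4,7}={0,4,7}
  n6('dcd'): parent n5 fail=13; on 'd' 13 → fail=14;  out ∅∪∅=∅
  n11('bbb'): parent n10 fail=9; on 'b' 9 → fail=10;  out {3}∪{4}={3,4}
  n15('cda'): parent n14 fail=4; on 'a' 4 → fail=8;  out ∅∪{2}={2}
  n7('dcdd'): parent n6 fail=14; on 'd' 14→4 → fail=12;  out {1}∪{5}={1,5}
  n16('cdad'): parent n15 fail=8; on 'd' 8→1→0 → fail=4;  out {6}∪∅={6}

Run:
[0] read 'b'  n0⇒n9  emit P4@[0:0]
[1] read 'a'  n9⇒n1 (via fail)
[2] read 'd'  n1⇒n4 (via fail)
[3] read 'a'  n4⇒n8  emit P2@[2:3]
[4] read 'c'  n8⇒n13 (via fail)
[5] read 'c'  n13⇒n13 (via fail)
[6] read 'c'  n13⇒n13 (via fail)
[7] read 'd'  n13⇒n14
[8] read 'a'  n14⇒n15  emit P2@[7:8]
[9] read 'd'  n15⇒n16  emit P6@[6:9]
[10] read 'd'  n16⇒n12 (via fail)  emit P5@[9:10]
[11] read 'c'  n12⇒n5 (via fail)
[12] read 'd'  n5⇒n6
[13] read 'd'  n6⇒n7  emit P1@[10:13],P5@[12:13]
[14] read 'b'  n7⇒n9 (via fail)  emit P4@[14:14]
[15] read 'b'  n9⇒n10  emit P4@[15:15]
[16] read 'd'  n10⇒n4 (via fail)
[17] read 'd'  n4⇒n12  emit P5@[16:17]
[18] read 'a'  n12⇒n8 (via fail)  emit P2@[17:18]
[19] read 'b'  n8⇒n17 (via fail)  emit P4@[19:19],P7@[18:19]
[20] read 'b'  n17⇒n10 (via fail)  emit P4@[20:20]
[21] read 'b'  n10⇒n11  emit P3@[19:21],P4@[21:21]
[22] read 'c'  n11⇒n13 (via fail)
[23] read 'a'  n13⇒n1 (via fail)
[24] read 'b'  n1⇒n17  emit P4@[24:24],P7@[23:24]
[25] read 'd'  n17⇒n4 (via fail)
[26] read 'c'  n4⇒n5
[27] read 'a'  n5⇒n1 (via fail)
[28] read 'a'  n1⇒n2
[29] read 'a'  n2⇒n2 (via fail)
[30] read 'b'  n2⇒n3  emit P0@[28:30],P4@[30:30],P7@[29:30]
[31] read 'c'  n3⇒n13 (via fail)
[32] read 'd'  n13⇒n14
[33] read 'a'  n14⇒n15  emit P2@[32:33]
[34] read 'b'  n15⇒n17 (via fail)  emit P4@[34:34],P7@[33:34]
[35] read 'b'  n17⇒n10 (via fail)  emit P4@[35:35]
[36] read 'b'  n10⇒n11  emit P3@[34:36],P4@[36:36]
[37] read 'a'  n11⇒n1 (via fail)
[38] read 'c'  n1⇒n13 (via fail)
[39] read 'c'  n13⇒n13 (via fail)
[40] read 'd'  n13⇒n14
[41] read 'd'  n14⇒n12 (via fail)  emit P5@[40:41]
[42] read 'd'  n12⇒n12 (via fail)  emit P5@[41:42]
[43] read 'a'  n12⇒n8 (via fail)  emit P2@[42:43]
[44] read 'd'  n8⇒n4 (via fail)

Result: [[0,4],[3,2],[8,2],[9,6],[10,5],[13,1],[13,5],[14,4],[15,4],[17,5],[18,2],[19,4],[19,7],[20,4],[21,3],[21,4],[24,4],[24,7],[30,0],[30,4],[30,7],[33,2],[34,4],[34,7],[35,4],[36,3],[36,4],[41,5],[42,5],[43,2]]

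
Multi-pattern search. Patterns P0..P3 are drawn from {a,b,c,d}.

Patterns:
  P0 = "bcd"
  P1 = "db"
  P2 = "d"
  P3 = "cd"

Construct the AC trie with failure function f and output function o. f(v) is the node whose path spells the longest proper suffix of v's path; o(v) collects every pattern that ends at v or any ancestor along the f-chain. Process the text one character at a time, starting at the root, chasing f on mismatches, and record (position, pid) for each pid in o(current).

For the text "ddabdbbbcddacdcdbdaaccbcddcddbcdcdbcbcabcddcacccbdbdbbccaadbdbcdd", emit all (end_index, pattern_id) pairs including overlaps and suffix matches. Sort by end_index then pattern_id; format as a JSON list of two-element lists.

Construct AC machine:
Trie nodes:
  n0 'ε': b→1 c→6 d→4
  n1 'b': c→2
  n2 'bc': d→3
  n3 'bcd': ·  [P0 ends]
  n4 'd': b→5  [P2 ends]
  n5 'db': ·  [P1 ends]
  n6 'c': d→7
  n7 'cd': ·  [P3 ends]

Failure links (BFS by depth):
  fail(1) 'b': from fail(0)=0 chase 'b': 0 ⇒ 0;  out=∅∪out(0)=∅
  fail(4) 'd': from fail(0)=0 chase 'd': 0 ⇒ 0;  out={2}∪out(0)={2}
  fail(6) 'c': from fail(0)=0 chase 'c': 0 ⇒ 0;  out=∅∪out(0)=∅
  fail(2) 'bc': from fail(1)=0 chase 'c': 0 ⇒ 6;  out=∅∪out(6)=∅
  fail(5) 'db': from fail(4)=0 chase 'b': 0 ⇒ 1;  out={1}∪out(1)={1}
  fail(7) 'cd': from fail(6)=0 chase 'd': 0 ⇒ 4;  out={3}∪out(4)={2,3}
  fail(3) 'bcd': from fail(2)=6 chase 'd': 6 ⇒ 7;  out={0}∪out(7)={0,2,3}

Text stream:
pos 0 'd': at 4  emit P2@[0:0]
pos 1 'd': at 4 (via fail)  emit P2@[1:1]
pos 2 'a': at 0 (via fail)
pos 3 'b': at 1
pos 4 'd': at 4 (via fail)  emit P2@[4:4]
pos 5 'b': at 5  emit P1@[4:5]
pos 6 'b': at 1 (via fail)
pos 7 'b': at 1 (via fail)
pos 8 'c': at 2
pos 9 'd': at 3  emit P0@[7:9],P2@[9:9],P3@[8:9]
pos 10 'd': at 4 (via fail)  emit P2@[10:10]
pos 11 'a': at 0 (via fail)
pos 12 'c': at 6
pos 13 'd': at 7  emit P2@[13:13],P3@[12:13]
pos 14 'c': at 6 (via fail)
pos 15 'd': at 7  emit P2@[15:15],P3@[14:15]
pos 16 'b': at 5 (via fail)  emit P1@[15:16]
pos 17 'd': at 4 (via fail)  emit P2@[17:17]
pos 18 'a': at 0 (via fail)
pos 19 'a': at 0
pos 20 'c': at 6
pos 21 'c': at 6 (via fail)
pos 22 'b': at 1 (via fail)
pos 23 'c': at 2
pos 24 'd': at 3  emit P0@[22:24],P2@[24:24],P3@[23:24]
pos 25 'd': at 4 (via fail)  emit P2@[25:25]
pos 26 'c': at 6 (via fail)
pos 27 'd': at 7  emit P2@[27:27],P3@[26:27]
pos 28 'd': at 4 (via fail)  emit P2@[28:28]
pos 29 'b': at 5  emit P1@[28:29]
pos 30 'c': at 2 (via fail)
pos 31 'd': at 3  emit P0@[29:31],P2@[31:31],P3@[30:31]
pos 32 'c': at 6 (via fail)
pos 33 'd': at 7  emit P2@[33:33],P3@[32:33]
pos 34 'b': at 5 (via fail)  emit P1@[33:34]
pos 35 'c': at 2 (via fail)
pos 36 'b': at 1 (via fail)
pos 37 'c': at 2
pos 38 'a': at 0 (via fail)
pos 39 'b': at 1
pos 40 'c': at 2
pos 41 'd': at 3  emit P0@[39:41],P2@[41:41],P3@[40:41]
pos 42 'd': at 4 (via fail)  emit P2@[42:42]
pos 43 'c': at 6 (via fail)
pos 44 'a': at 0 (via fail)
pos 45 'c': at 6
pos 46 'c': at 6 (via fail)
pos 47 'c': at 6 (via fail)
pos 48 'b': at 1 (via fail)
pos 49 'd': at 4 (via fail)  emit P2@[49:49]
pos 50 'b': at 5  emit P1@[49:50]
pos 51 'd': at 4 (via fail)  emit P2@[51:51]
pos 52 'b': at 5  emit P1@[51:52]
pos 53 'b': at 1 (via fail)
pos 54 'c': at 2
pos 55 'c': at 6 (via fail)
pos 56 'a': at 0 (via fail)
pos 57 'a': at 0
pos 58 'd': at 4  emit P2@[58:58]
pos 59 'b': at 5  emit P1@[58:59]
pos 60 'd': at 4 (via fail)  emit P2@[60:60]
pos 61 'b': at 5  emit P1@[60:61]
pos 62 'c': at 2 (via fail)
pos 63 'd': at 3  emit P0@[61:63],P2@[63:63],P3@[62:63]
pos 64 'd': at 4 (via fail)  emit P2@[64:64]

Matches: [[0,2],[1,2],[4,2],[5,1],[9,0],[9,2],[9,3],[10,2],[13,2],[13,3],[15,2],[15,3],[16,1],[17,2],[24,0],[24,2],[24,3],[25,2],[27,2],[27,3],[28,2],[29,1],[31,0],[31,2],[31,3],[33,2],[33,3],[34,1],[41,0],[41,2],[41,3],[42,2],[49,2],[50,1],[51,2],[52,1],[58,2],[59,1],[60,2],[61,1],[63,0],[63,2],[63,3],[64,2]]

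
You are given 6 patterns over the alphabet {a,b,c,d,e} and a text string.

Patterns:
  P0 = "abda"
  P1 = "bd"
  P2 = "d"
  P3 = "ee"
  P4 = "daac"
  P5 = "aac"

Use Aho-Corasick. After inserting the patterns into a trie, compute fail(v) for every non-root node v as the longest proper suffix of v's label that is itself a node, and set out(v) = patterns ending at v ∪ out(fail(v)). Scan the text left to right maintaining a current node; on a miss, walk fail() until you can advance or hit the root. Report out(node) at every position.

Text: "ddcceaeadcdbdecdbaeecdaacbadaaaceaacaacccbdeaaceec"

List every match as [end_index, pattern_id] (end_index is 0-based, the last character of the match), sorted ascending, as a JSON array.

Build automaton:
Trie (insert patterns):
  0='ε' goto a→1 b→5 d→7 e→8
  1='a' goto a→13 b→2
  2='ab' goto d→3
  3='abd' goto a→4
  4='abda' goto ·  [P0 ends]
  5='b' goto d→6
  6='bd' goto ·  [P1 ends]
  7='d' goto a→10  [P2 ends]
  8='e' goto e→9
  9='ee' goto ·  [P3 ends]
  10='da' goto a→11
  11='daa' goto c→12
  12='daac' goto ·  [P4 ends]
  13='aa' goto c→14
  14='aac' goto ·  [P5 ends]

Failure links (BFS by depth):
  fail(1) 'a': from fail(0)=0 chase 'a': 0 ⇒ 0;  out=∅∪out(0)=∅
  fail(5) 'b': from fail(0)=0 chase 'b': 0 ⇒ 0;  out=∅∪out(0)=∅
  fail(7) 'd': from fail(0)=0 chase 'd': 0 ⇒ 0;  out={2}∪out(0)={2}
  fail(8) 'e': from fail(0)=0 chase 'e': 0 ⇒ 0;  out=∅∪out(0)=∅
  fail(2) 'ab': from fail(1)=0 chase 'b': 0 ⇒ 5;  out=∅∪out(5)=∅
  fail(6) 'bd': from fail(5)=0 chase 'd': 0 ⇒ 7;  out={1}∪out(7)={1,2}
  fail(9) 'ee': from fail(8)=0 chase 'e': 0 ⇒ 8;  out={3}∪out(8)={3}
  fail(10) 'da': from fail(7)=0 chase 'a': 0 ⇒ 1;  out=∅∪out(1)=∅
  fail(13) 'aa': from fail(1)=0 chase 'a': 0 ⇒ 1;  out=∅∪out(1)=∅
  fail(3) 'abd': from fail(2)=5 chase 'd': 5 ⇒ 6;  out=∅∪out(6)={1,2}
  fail(11) 'daa': from fail(10)=1 chase 'a': 1 ⇒ 13;  out=∅∪out(13)=∅
  fail(14) 'aac': from fail(13)=1 chase 'c': 1→0 ⇒ 0;  out={5}∪out(0)={5}
  fail(4) 'abda': from fail(3)=6 chase 'a': 6→7 ⇒ 10;  out={0}∪out(10)={0}
  fail(12) 'daac': from fail(11)=13 chase 'c': 13 ⇒ 14;  out={4}∪out(14)={4,5}

Text stream:
pos 0 'd': at 7  → match P2@[0:0]
pos 1 'd': at 7 ·f  → match P2@[1:1]
pos 2 'c': at 0 ·f
pos 3 'c': at 0
pos 4 'e': at 8
pos 5 'a': at 1 ·f
pos 6 'e': at 8 ·f
pos 7 'a': at 1 ·f
pos 8 'd': at 7 ·f  → match P2@[8:8]
pos 9 'c': at 0 ·f
pos 10 'd': at 7  → match P2@[10:10]
pos 11 'b': at 5 ·f
pos 12 'd': at 6  → match P1@[11:12],P2@[12:12]
pos 13 'e': at 8 ·f
pos 14 'c': at 0 ·f
pos 15 'd': at 7  → match P2@[15:15]
pos 16 'b': at 5 ·f
pos 17 'a': at 1 ·f
pos 18 'e': at 8 ·f
pos 19 'e': at 9  → match P3@[18:19]
pos 20 'c': at 0 ·f
pos 21 'd': at 7  → match P2@[21:21]
pos 22 'a': at 10
pos 23 'a': at 11
pos 24 'c': at 12  → match P4@[21:24],P5@[22:24]
pos 25 'b': at 5 ·f
pos 26 'a': at 1 ·f
pos 27 'd': at 7 ·f  → match P2@[27:27]
pos 28 'a': at 10
pos 29 'a': at 11
pos 30 'a': at 13 ·f
pos 31 'c': at 14  → match P5@[29:31]
pos 32 'e': at 8 ·f
pos 33 'a': at 1 ·f
pos 34 'a': at 13
pos 35 'c': at 14  → match P5@[33:35]
pos 36 'a': at 1 ·f
pos 37 'a': at 13
pos 38 'c': at 14  → match P5@[36:38]
pos 39 'c': at 0 ·f
pos 40 'c': at 0
pos 41 'b': at 5
pos 42 'd': at 6  → match P1@[41:42],P2@[42:42]
pos 43 'e': at 8 ·f
pos 44 'a': at 1 ·f
pos 45 'a': at 13
pos 46 'c': at 14  → match P5@[44:46]
pos 47 'e': at 8 ·f
pos 48 'e': at 9  → match P3@[47:48]
pos 49 'c': at 0 ·f

Result: [[0,2],[1,2],[8,2],[10,2],[12,1],[12,2],[15,2],[19,3],[21,2],[24,4],[24,5],[27,2],[31,5],[35,5],[38,5],[42,1],[42,2],[46,5],[48,3]]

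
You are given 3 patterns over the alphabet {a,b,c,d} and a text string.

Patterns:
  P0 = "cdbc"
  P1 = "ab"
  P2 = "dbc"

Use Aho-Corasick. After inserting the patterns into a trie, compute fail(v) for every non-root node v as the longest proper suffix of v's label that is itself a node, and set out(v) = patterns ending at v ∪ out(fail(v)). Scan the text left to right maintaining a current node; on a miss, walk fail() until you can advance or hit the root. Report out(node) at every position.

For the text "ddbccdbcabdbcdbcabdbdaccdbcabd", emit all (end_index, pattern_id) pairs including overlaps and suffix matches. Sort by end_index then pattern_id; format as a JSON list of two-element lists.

Construct AC machine:
Trie nodes:
  0='ε' goto a→5 c→1 d→7
  1='c' goto d→2
  2='cd' goto b→3
  3='cdb' goto c→4
  4='cdbc' goto ·  [P0 ends]
  5='a' goto b→6
  6='ab' goto ·  [P1 ends]
  7='d' goto b→8
  8='db' goto c→9
  9='dbc' goto ·  [P2 ends]

BFS fail/out derivation:
  fail(1) 'c': from fail(0)=0 chase 'c': 0 ⇒ 0;  out=∅∪out(0)=∅
  fail(5) 'a': from fail(0)=0 chase 'a': 0 ⇒ 0;  out=∅∪out(0)=∅
  fail(7) 'd': from fail(0)=0 chase 'd': 0 ⇒ 0;  out=∅∪out(0)=∅
  fail(2) 'cd': from fail(1)=0 chase 'd': 0 ⇒ 7;  out=∅∪out(7)=∅
  fail(6) 'ab': from fail(5)=0 chase 'b': 0 ⇒ 0;  out={1}∪out(0)={1}
  fail(8) 'db': from fail(7)=0 chase 'b': 0 ⇒ 0;  out=∅∪out(0)=∅
  fail(3) 'cdb': from fail(2)=7 chase 'b': 7 ⇒ 8;  out=∅∪out(8)=∅
  fail(9) 'dbc': from fail(8)=0 chase 'c': 0 ⇒ 1;  out={2}∪out(1)={2}
  fail(4) 'cdbc': from fail(3)=8 chase 'c': 8 ⇒ 9;  out={0}∪out(9)={0,2}

Scan:
pos 0 'd': at 7
pos 1 'd': at 7 (fail-walked)
pos 2 'b': at 8
pos 3 'c': at 9  emit P2@[1:3]
pos 4 'c': at 1 (fail-walked)
pos 5 'd': at 2
pos 6 'b': at 3
pos 7 'c': at 4  emit P0@[4:7],P2@[5:7]
pos 8 'a': at 5 (fail-walked)
pos 9 'b': at 6  emit P1@[8:9]
pos 10 'd': at 7 (fail-walked)
pos 11 'b': at 8
pos 12 'c': at 9  emit P2@[10:12]
pos 13 'd': at 2 (fail-walked)
pos 14 'b': at 3
pos 15 'c': at 4  emit P0@[12:15],P2@[13:15]
pos 16 'a': at 5 (fail-walked)
pos 17 'b': at 6  emit P1@[16:17]
pos 18 'd': at 7 (fail-walked)
pos 19 'b': at 8
pos 20 'd': at 7 (fail-walked)
pos 21 'a': at 5 (fail-walked)
pos 22 'c': at 1 (fail-walked)
pos 23 'c': at 1 (fail-walked)
pos 24 'd': at 2
pos 25 'b': at 3
pos 26 'c': at 4  emit P0@[23:26],P2@[24:26]
pos 27 'a': at 5 (fail-walked)
pos 28 'b': at 6  emit P1@[27:28]
pos 29 'd': at 7 (fail-walked)

All matches (sorted): [[3,2],[7,0],[7,2],[9,1],[12,2],[15,0],[15,2],[17,1],[26,0],[26,2],[28,1]]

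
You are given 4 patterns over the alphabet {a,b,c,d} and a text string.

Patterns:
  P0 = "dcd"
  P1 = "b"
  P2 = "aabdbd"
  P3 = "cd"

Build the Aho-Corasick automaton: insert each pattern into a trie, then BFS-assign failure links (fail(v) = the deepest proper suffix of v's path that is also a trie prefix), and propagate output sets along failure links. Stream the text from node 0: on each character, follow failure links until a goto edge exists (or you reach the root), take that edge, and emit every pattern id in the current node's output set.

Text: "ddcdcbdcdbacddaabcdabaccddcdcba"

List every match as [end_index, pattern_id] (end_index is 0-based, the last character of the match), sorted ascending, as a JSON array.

Build:
Trie (insert patterns):
  n0 'ε': a→5 b→4 c→11 d→1
  n1 'd': c→2
  n2 'dc': d→3
  n3 'dcd': ·  ←P0
  n4 'b': ·  ←P1
  n5 'a': a→6
  n6 'aa': b→7
  n7 'aab': d→8
  n8 'aabd': b→9
  n9 'aabdb': d→10
  n10 'aabdbd': ·  ←P2
  n11 'c': d→12
  n12 'cd': ·  ←P3

BFS fail/out derivation:
  fail(1) 'd': from fail(0)=0 chase 'd': 0 ⇒ 0;  out=∅∪out(0)=∅
  fail(4) 'b': from fail(0)=0 chase 'b': 0 ⇒ 0;  out={1}∪out(0)={1}
  fail(5) 'a': from fail(0)=0 chase 'a': 0 ⇒ 0;  out=∅∪out(0)=∅
  fail(11) 'c': from fail(0)=0 chase 'c': 0 ⇒ 0;  out=∅∪out(0)=∅
  fail(2) 'dc': from fail(1)=0 chase 'c': 0 ⇒ 11;  out=∅∪out(11)=∅
  fail(6) 'aa': from fail(5)=0 chase 'a': 0 ⇒ 5;  out=∅∪out(5)=∅
  fail(12) 'cd': from fail(11)=0 chase 'd': 0 ⇒ 1;  out={3}∪out(1)={3}
  fail(3) 'dcd': from fail(2)=11 chase 'd': 11 ⇒ 12;  out={0}∪out(12)={0,3}
  fail(7) 'aab': from fail(6)=5 chase 'b': 5→0 ⇒ 4;  out=∅∪out(4)={1}
  fail(8) 'aabd': from fail(7)=4 chase 'd': 4→0 ⇒ 1;  out=∅∪out(1)=∅
  fail(9) 'aabdb': from fail(8)=1 chase 'b': 1→0 ⇒ 4;  out=∅∪out(4)={1}
  fail(10) 'aabdbd': from fail(9)=4 chase 'd': 4→0 ⇒ 1;  out={2}∪out(1)={2}

Run:
[0] read 'd'  n0⇒n1
[1] read 'd'  n1⇒n1 ·f
[2] read 'c'  n1⇒n2
[3] read 'd'  n2⇒n3  ** P0@[1:3],P3@[2:3]
[4] read 'c'  n3⇒n2 ·f
[5] read 'b'  n2⇒n4 ·f  ** P1@[5:5]
[6] read 'd'  n4⇒n1 ·f
[7] read 'c'  n1⇒n2
[8] read 'd'  n2⇒n3  ** P0@[6:8],P3@[7:8]
[9] read 'b'  n3⇒n4 ·f  ** P1@[9:9]
[10] read 'a'  n4⇒n5 ·f
[11] read 'c'  n5⇒n11 ·f
[12] read 'd'  n11⇒n12  ** P3@[11:12]
[13] read 'd'  n12⇒n1 ·f
[14] read 'a'  n1⇒n5 ·f
[15] read 'a'  n5⇒n6
[16] read 'b'  n6⇒n7  ** P1@[16:16]
[17] read 'c'  n7⇒n11 ·f
[18] read 'd'  n11⇒n12  ** P3@[17:18]
[19] read 'a'  n12⇒n5 ·f
[20] read 'b'  n5⇒n4 ·f  ** P1@[20:20]
[21] read 'a'  n4⇒n5 ·f
[22] read 'c'  n5⇒n11 ·f
[23] read 'c'  n11⇒n11 ·f
[24] read 'd'  n11⇒n12  ** P3@[23:24]
[25] read 'd'  n12⇒n1 ·f
[26] read 'c'  n1⇒n2
[27] read 'd'  n2⇒n3  ** P0@[25:27],P3@[26:27]
[28] read 'c'  n3⇒n2 ·f
[29] read 'b'  n2⇒n4 ·f  ** P1@[29:29]
[30] read 'a'  n4⇒n5 ·f

All matches (sorted): [[3,0],[3,3],[5,1],[8,0],[8,3],[9,1],[12,3],[16,1],[18,3],[20,1],[24,3],[27,0],[27,3],[29,1]]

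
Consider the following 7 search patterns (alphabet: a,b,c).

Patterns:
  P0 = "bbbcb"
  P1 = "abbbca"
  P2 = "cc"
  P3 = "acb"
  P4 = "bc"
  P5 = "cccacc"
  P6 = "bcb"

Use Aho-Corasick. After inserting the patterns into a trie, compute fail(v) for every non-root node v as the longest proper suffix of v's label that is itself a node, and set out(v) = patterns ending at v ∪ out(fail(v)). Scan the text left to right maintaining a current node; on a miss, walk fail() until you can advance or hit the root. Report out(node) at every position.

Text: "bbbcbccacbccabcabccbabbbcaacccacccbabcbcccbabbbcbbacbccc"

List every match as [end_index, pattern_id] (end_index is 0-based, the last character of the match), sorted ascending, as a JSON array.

Build:
Trie nodes:
  0='ε' goto a→6 b→1 c→12
  1='b' goto b→2 c→16
  2='bb' goto b→3
  3='bbb' goto c→4
  4='bbbc' goto b→5
  5='bbbcb' goto ·  ←P0
  6='a' goto b→7 c→14
  7='ab' goto b→8
  8='abb' goto b→9
  9='abbb' goto c→10
  10='abbbc' goto a→11
  11='abbbca' goto ·  ←P1
  12='c' goto c→13
  13='cc' goto c→17  ←P2
  14='ac' goto b→15
  15='acb' goto ·  ←P3
  16='bc' goto b→21  ←P4
  17='ccc' goto a→18
  18='ccca' goto c→19
  19='cccac' goto c→20
  20='cccacc' goto ·  ←P5
  21='bcb' goto ·  ←P6

BFS fail/out derivation:
  n1('b'): parent n0 fail=0; on 'b' 0 → fail=0;  out ∅∪∅=∅
  n6('a'): parent n0 fail=0; on 'a' 0 → fail=0;  out ∅∪∅=∅
  n12('c'): parent n0 fail=0; on 'c' 0 → fail=0;  out ∅∪∅=∅
  n2('bb'): parent n1 fail=0; on 'b' 0 → fail=1;  out ∅∪∅=∅
  n7('ab'): parent n6 fail=0; on 'b' 0 → fail=1;  out ∅∪∅=∅
  n13('cc'): parent n12 fail=0; on 'c' 0 → fail=12;  out {2}∪∅={2}
  n14('ac'): parent n6 fail=0; on 'c' 0 → fail=12;  out ∅∪∅=∅
  n16('bc'): parent n1 fail=0; on 'c' 0 → fail=12;  out {4}∪∅={4}
  n3('bbb'): parent n2 fail=1; on 'b' 1 → fail=2;  out ∅∪∅=∅
  n8('abb'): parent n7 fail=1; on 'b' 1 → fail=2;  out ∅∪∅=∅
  n15('acb'): parent n14 fail=12; on 'b' 12→0 → fail=1;  out {3}∪∅={3}
  n17('ccc'): parent n13 fail=12; on 'c' 12 → fail=13;  out ∅∪{2}={2}
  n21('bcb'): parent n16 fail=12; on 'b' 12→0 → fail=1;  out {6}∪∅={6}
  n4('bbbc'): parent n3 fail=2; on 'c' 2→1 → fail=16;  out ∅∪{4}={4}
  n9('abbb'): parent n8 fail=2; on 'b' 2 → fail=3;  out ∅∪∅=∅
  n18('ccca'): parent n17 fail=13; on 'a' 13→12→0 → fail=6;  out ∅∪∅=∅
  n5('bbbcb'): parent n4 fail=16; on 'b' 16 → fail=21;  out {0}∪{6}={0,6}
  n10('abbbc'): parent n9 fail=3; on 'c' 3 → fail=4;  out ∅∪{4}={4}
  n19('cccac'): parent n18 fail=6; on 'c' 6 → fail=14;  out ∅∪∅=∅
  n11('abbbca'): parent n10 fail=4; on 'a' 4→16→12→0 → fail=6;  out {1}∪∅={1}
  n20('cccacc'): parent n19 fail=14; on 'c' 14→12 → fail=13;  out {5}∪{2}={2,5}

Text stream:
pos 0 'b': at 1
pos 1 'b': at 2
pos 2 'b': at 3
pos 3 'c': at 4  ** P4@[2:3]
pos 4 'b': at 5  ** P0@[0:4],P6@[2:4]
pos 5 'c': at 16 ·f  ** P4@[4:5]
pos 6 'c': at 13 ·f  ** P2@[5:6]
pos 7 'a': at 6 ·f
pos 8 'c': at 14
pos 9 'b': at 15  ** P3@[7:9]
pos 10 'c': at 16 ·f  ** P4@[9:10]
pos 11 'c': at 13 ·f  ** P2@[10:11]
pos 12 'a': at 6 ·f
pos 13 'b': at 7
pos 14 'c': at 16 ·f  ** P4@[13:14]
pos 15 'a': at 6 ·f
pos 16 'b': at 7
pos 17 'c': at 16 ·f  ** P4@[16:17]
pos 18 'c': at 13 ·f  ** P2@[17:18]
pos 19 'b': at 1 ·f
pos 20 'a': at 6 ·f
pos 21 'b': at 7
pos 22 'b': at 8
pos 23 'b': at 9
pos 24 'c': at 10  ** P4@[23:24]
pos 25 'a': at 11  ** P1@[20:25]
pos 26 'a': at 6 ·f
pos 27 'c': at 14
pos 28 'c': at 13 ·f  ** P2@[27:28]
pos 29 'c': at 17  ** P2@[28:29]
pos 30 'a': at 18
pos 31 'c': at 19
pos 32 'c': at 20  ** P2@[31:32],P5@[27:32]
pos 33 'c': at 17 ·f  ** P2@[32:33]
pos 34 'b': at 1 ·f
pos 35 'a': at 6 ·f
pos 36 'b': at 7
pos 37 'c': at 16 ·f  ** P4@[36:37]
pos 38 'b': at 21  ** P6@[36:38]
pos 39 'c': at 16 ·f  ** P4@[38:39]
pos 40 'c': at 13 ·f  ** P2@[39:40]
pos 41 'c': at 17  ** P2@[40:41]
pos 42 'b': at 1 ·f
pos 43 'a': at 6 ·f
pos 44 'b': at 7
pos 45 'b': at 8
pos 46 'b': at 9
pos 47 'c': at 10  ** P4@[46:47]
pos 48 'b': at 5 ·f  ** P0@[44:48],P6@[46:48]
pos 49 'b': at 2 ·f
pos 50 'a': at 6 ·f
pos 51 'c': at 14
pos 52 'b': at 15  ** P3@[50:52]
pos 53 'c': at 16 ·f  ** P4@[52:53]
pos 54 'c': at 13 ·f  ** P2@[53:54]
pos 55 'c': at 17  ** P2@[54:55]

All matches (sorted): [[3,4],[4,0],[4,6],[5,4],[6,2],[9,3],[10,4],[11,2],[14,4],[17,4],[18,2],[24,4],[25,1],[28,2],[29,2],[32,2],[32,5],[33,2],[37,4],[38,6],[39,4],[40,2],[41,2],[47,4],[48,0],[48,6],[52,3],[53,4],[54,2],[55,2]]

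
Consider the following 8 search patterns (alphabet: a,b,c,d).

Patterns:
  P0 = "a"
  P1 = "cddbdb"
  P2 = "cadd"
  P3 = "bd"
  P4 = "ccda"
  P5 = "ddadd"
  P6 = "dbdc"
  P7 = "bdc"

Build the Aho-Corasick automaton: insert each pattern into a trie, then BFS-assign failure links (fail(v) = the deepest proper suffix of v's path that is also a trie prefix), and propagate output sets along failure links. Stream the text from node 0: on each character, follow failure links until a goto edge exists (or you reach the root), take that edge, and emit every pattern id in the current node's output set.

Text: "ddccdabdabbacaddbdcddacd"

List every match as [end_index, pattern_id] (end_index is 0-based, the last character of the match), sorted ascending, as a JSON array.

Build automaton:
Trie nodes:
  0='ε' goto a→1 b→11 c→2 d→16
  1='a' goto ·  ←P0
  2='c' goto a→8 c→13 d→3
  3='cd' goto d→4
  4='cdd' goto b→5
  5='cddb' goto d→6
  6='cddbd' goto b→7
  7='cddbdb' goto ·  ←P1
  8='ca' goto d→9
  9='cad' goto d→10
  10='cadd' goto ·  ←P2
  11='b' goto d→12
  12='bd' goto c→24  ←P3
  13='cc' goto d→14
  14='ccd' goto a→15
  15='ccda' goto ·  ←P4
  16='d' goto b→21 d→17
  17='dd' goto a→18
  18='dda' goto d→19
  19='ddad' goto d→20
  20='ddadd' goto ·  ←P5
  21='db' goto d→22
  22='dbd' goto c→23
  23='dbdc' goto ·  ←P6
  24='bdc' goto ·  ←P7

Failure links (BFS by depth):
  fail(1) 'a': from fail(0)=0 chase 'a': 0 ⇒ 0;  out={0}∪out(0)={0}
  fail(2) 'c': from fail(0)=0 chase 'c': 0 ⇒ 0;  out=∅∪out(0)=∅
  fail(11) 'b': from fail(0)=0 chase 'b': 0 ⇒ 0;  out=∅∪out(0)=∅
  fail(16) 'd': from fail(0)=0 chase 'd': 0 ⇒ 0;  out=∅∪out(0)=∅
  fail(3) 'cd': from fail(2)=0 chase 'd': 0 ⇒ 16;  out=∅∪out(16)=∅
  fail(8) 'ca': from fail(2)=0 chase 'a': 0 ⇒ 1;  out=∅∪out(1)={0}
  fail(12) 'bd': from fail(11)=0 chase 'd': 0 ⇒ 16;  out={3}∪out(16)={3}
  fail(13) 'cc': from fail(2)=0 chase 'c': 0 ⇒ 2;  out=∅∪out(2)=∅
  fail(17) 'dd': from fail(16)=0 chase 'd': 0 ⇒ 16;  out=∅∪out(16)=∅
  fail(21) 'db': from fail(16)=0 chase 'b': 0 ⇒ 11;  out=∅∪out(11)=∅
  fail(4) 'cdd': from fail(3)=16 chase 'd': 16 ⇒ 17;  out=∅∪out(17)=∅
  fail(9) 'cad': from fail(8)=1 chase 'd': 1→0 ⇒ 16;  out=∅∪out(16)=∅
  fail(14) 'ccd': from fail(13)=2 chase 'd': 2 ⇒ 3;  out=∅∪out(3)=∅
  fail(18) 'dda': from fail(17)=16 chase 'a': 16→0 ⇒ 1;  out=∅∪out(1)={0}
  fail(22) 'dbd': from fail(21)=11 chase 'd': 11 ⇒ 12;  out=∅∪out(12)={3}
  fail(24) 'bdc': from fail(12)=16 chase 'c': 16→0 ⇒ 2;  out={7}∪out(2)={7}
  fail(5) 'cddb': from fail(4)=17 chase 'b': 17→16 ⇒ 21;  out=∅∪out(21)=∅
  fail(10) 'cadd': from fail(9)=16 chase 'd': 16 ⇒ 17;  out={2}∪out(17)={2}
  fail(15) 'ccda': from fail(14)=3 chase 'a': 3→16→0 ⇒ 1;  out={4}∪out(1)={0,4}
  fail(19) 'ddad': from fail(18)=1 chase 'd': 1→0 ⇒ 16;  out=∅∪out(16)=∅
  fail(23) 'dbdc': from fail(22)=12 chase 'c': 12 ⇒ 24;  out={6}∪out(24)={6,7}
  fail(6) 'cddbd': from fail(5)=21 chase 'd': 21 ⇒ 22;  out=∅∪out(22)={3}
  fail(20) 'ddadd': from fail(19)=16 chase 'd': 16 ⇒ 17;  out={5}∪out(17)={5}
  fail(7) 'cddbdb': from fail(6)=22 chase 'b': 22→12→16 ⇒ 21;  out={1}∪out(21)={1}

Text stream:
i=0 'd': node 0→16
i=1 'd': node 16→17
i=2 'c': node 17→2 (fail-walked)
i=3 'c': node 2→13
i=4 'd': node 13→14
i=5 'a': node 14→15  → match P0@[5:5],P4@[2:5]
i=6 'b': node 15→11 (fail-walked)
i=7 'd': node 11→12  → match P3@[6:7]
i=8 'a': node 12→1 (fail-walked)  → match P0@[8:8]
i=9 'b': node 1→11 (fail-walked)
i=10 'b': node 11→11 (fail-walked)
i=11 'a': node 11→1 (fail-walked)  → match P0@[11:11]
i=12 'c': node 1→2 (fail-walked)
i=13 'a': node 2→8  → match P0@[13:13]
i=14 'd': node 8→9
i=15 'd': node 9→10  → match P2@[12:15]
i=16 'b': node 10→21 (fail-walked)
i=17 'd': node 21→22  → match P3@[16:17]
i=18 'c': node 22→23  → match P6@[15:18],P7@[16:18]
i=19 'd': node 23→3 (fail-walked)
i=20 'd': node 3→4
i=21 'a': node 4→18 (fail-walked)  → match P0@[21:21]
i=22 'c': node 18→2 (fail-walked)
i=23 'd': node 2→3

Result: [[5,0],[5,4],[7,3],[8,0],[11,0],[13,0],[15,2],[17,3],[18,6],[18,7],[21,0]]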